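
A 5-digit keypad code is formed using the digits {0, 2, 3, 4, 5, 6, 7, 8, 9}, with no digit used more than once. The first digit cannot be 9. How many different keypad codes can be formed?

13440

The first digit has 9−1 = 8 choices (anything except 9).
The remaining 4 digits are filled from the other 8 symbols without repetition: 8 × 7 × 6 × 5 = 1680.
Total: 8 × 1680 = 13440.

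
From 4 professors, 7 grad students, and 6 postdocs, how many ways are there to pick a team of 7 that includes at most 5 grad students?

Split by how many grad students are chosen (0 through 5).
Sum: C(7,0)·C(10,7) + C(7,1)·C(10,6) + C(7,2)·C(10,5) + C(7,3)·C(10,4) + C(7,4)·C(10,3) + C(7,5)·C(10,2) = 120 + 1470 + 5292 + 7350 + 4200 + 945 = 19377.

19377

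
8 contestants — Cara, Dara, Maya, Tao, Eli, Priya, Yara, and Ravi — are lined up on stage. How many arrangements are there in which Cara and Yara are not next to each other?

30240

Of the 8! = 40320 arrangements, those with Cara and Yara adjacent number 2 × 7! = 10080 (treat the pair as a block with 2 internal orders).
So 40320 − 10080 = 30240 arrangements keep them apart.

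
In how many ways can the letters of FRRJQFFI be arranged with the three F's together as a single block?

360

Treat the 3 copies of F as a single block. The multiset to arrange is then {FFF, I, J, Q, R, R}, 6 items in all.
That gives (6)!/(2!) = 360 arrangements.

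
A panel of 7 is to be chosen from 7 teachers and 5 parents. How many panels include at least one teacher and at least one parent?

791

Total 7-person selections from all 12: C(12,7) = 792.
Selections missing a whole group: no teachers → C(5,7) = 0; no parents → C(7,7) = 1.
Both groups omitted at once is impossible, so 792 − 1 = 791.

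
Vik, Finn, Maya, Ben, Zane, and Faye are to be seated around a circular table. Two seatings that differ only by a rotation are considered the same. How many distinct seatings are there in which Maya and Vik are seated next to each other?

48

Treat {Maya, Vik} as one unit (2 internal orders) and seat the resulting 5 units around the table: (4)! circular arrangements.
So 2 × (4)! = 2 × 24 = 48.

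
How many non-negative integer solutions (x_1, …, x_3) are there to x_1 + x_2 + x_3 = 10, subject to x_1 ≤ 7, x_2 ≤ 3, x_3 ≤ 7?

26

By stars and bars, unrestricted non-negative solutions to x_1+…+x_3 = 10 number C(10+2,2) = 66.
Subtract solutions that violate a single cap (substitute x_i' = x_i − (cap_i+1)): x_1 ≥ 8 gives C(4,2) = 6; x_2 ≥ 4 gives C(8,2) = 28; x_3 ≥ 8 gives C(4,2) = 6. Together 40.
No two caps can be exceeded simultaneously, so the pair terms are all 0.
By inclusion–exclusion the count is 66 − 40 + 0 = 26.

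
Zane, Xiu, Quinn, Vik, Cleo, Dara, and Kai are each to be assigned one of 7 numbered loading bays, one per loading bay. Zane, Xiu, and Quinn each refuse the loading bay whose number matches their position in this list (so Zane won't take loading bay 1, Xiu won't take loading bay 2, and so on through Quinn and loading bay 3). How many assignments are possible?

3216

Let Aᵢ (for i ∈ {1, 2, 3}) be the placements that put person i in their forbidden loading bay. Any j of these fix j positions, leaving (7−j)! ways to fill the rest, and there are C(3,j) ways to pick which j.
By inclusion–exclusion, the number of valid placements is Σ_{j=0}^{3} (−1)^j C(3,j)·(7−j)!.
Computing: 5040 − 2160 + 360 − 24 = 3216.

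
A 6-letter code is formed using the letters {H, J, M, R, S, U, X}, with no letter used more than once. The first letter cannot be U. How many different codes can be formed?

4320

The first letter has 7−1 = 6 choices (anything except U).
The remaining 5 letters are filled from the other 6 symbols without repetition: 6 × 5 × 4 × 3 × 2 = 720.
Total: 6 × 720 = 4320.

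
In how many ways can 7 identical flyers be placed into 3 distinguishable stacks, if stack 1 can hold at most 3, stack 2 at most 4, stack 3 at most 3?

Without the upper bounds there are C(9,2) = 36 ways to split 7 among 3 stacks.
Subtract solutions that violate a single cap (substitute x_i' = x_i − (cap_i+1)): x_1 ≥ 4 gives C(5,2) = 10; x_2 ≥ 5 gives C(4,2) = 6; x_3 ≥ 4 gives C(5,2) = 10. Together 26.
No two caps can be exceeded simultaneously, so the pair terms are all 0.
By inclusion–exclusion the count is 36 − 26 + 0 = 10.

10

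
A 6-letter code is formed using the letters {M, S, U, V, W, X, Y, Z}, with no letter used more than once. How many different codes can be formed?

With no repetition, fill the 6 letters in order: 8 choices, then 7, down to 3.
8 × 7 × 6 × 5 × 4 × 3 = 20160.

20160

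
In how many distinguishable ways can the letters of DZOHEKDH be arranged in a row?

10080

The 8 letters of DZOHEKDH have repeats: D appearing twice and H appearing twice.
Dividing 8! = 40320 by 2!·2! = 4 for the repeated letters gives 10080.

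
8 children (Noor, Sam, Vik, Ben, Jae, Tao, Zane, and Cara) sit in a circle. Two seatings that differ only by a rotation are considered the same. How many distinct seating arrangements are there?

Seat Noor anywhere (absorbing the rotational symmetry), then permute the other 7: (7)! = 5040.

5040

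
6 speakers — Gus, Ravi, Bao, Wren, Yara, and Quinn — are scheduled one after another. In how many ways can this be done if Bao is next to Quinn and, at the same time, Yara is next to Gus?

Treat {Bao,Quinn} as one block (2 orders) and {Yara,Gus} as another (2 orders).
That leaves 4 units to arrange: 2 × 2 × 4! = 4 × 24 = 96.

96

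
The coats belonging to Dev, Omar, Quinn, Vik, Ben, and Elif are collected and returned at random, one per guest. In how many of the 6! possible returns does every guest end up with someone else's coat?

265

This is the derangement count D_6: permutations of 6 items with no fixed point.
By inclusion–exclusion this is Σ_{j=0}^{6} (−1)^j C(6,j)·(6−j)!.
Computing: 720 − 720 + 360 − 120 + 30 − 6 + 1 = 265.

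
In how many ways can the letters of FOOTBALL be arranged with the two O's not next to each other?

Total arrangements of FOOTBALL: 8!/(2!·2!) = 10080.
Arrangements with the O's together: treat OO as one letter, giving (7)!/(2!) = 2520.
Subtracting, 10080 − 2520 = 7560 arrangements keep the O's apart.

7560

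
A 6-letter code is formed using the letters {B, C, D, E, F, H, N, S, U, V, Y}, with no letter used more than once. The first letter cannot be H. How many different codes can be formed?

302400

The first letter has 11−1 = 10 choices (anything except H).
The remaining 5 letters are filled from the other 10 symbols without repetition: 10 × 9 × 8 × 7 × 6 = 30240.
Total: 10 × 30240 = 302400.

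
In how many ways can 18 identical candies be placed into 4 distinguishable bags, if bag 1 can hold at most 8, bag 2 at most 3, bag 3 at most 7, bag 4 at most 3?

20

Ignoring the caps, the number of non-negative solutions to x_1+…+x_4 = 18 is C(21,3) = 1330.
Subtract solutions that violate a single cap (substitute x_i' = x_i − (cap_i+1)): x_1 ≥ 9 gives C(12,3) = 220; x_2 ≥ 4 gives C(17,3) = 680; x_3 ≥ 8 gives C(13,3) = 286; x_4 ≥ 4 gives C(17,3) = 680. Together 1866.
Add back pairs where two caps are both exceeded: 56 + 4 + 56 + 84 + 286 + 84 = 570.
Subtract triples: 0 + 4 + 0 + 10 = 14.
By inclusion–exclusion the count is 1330 − 1866 + 570 − 14 = 20.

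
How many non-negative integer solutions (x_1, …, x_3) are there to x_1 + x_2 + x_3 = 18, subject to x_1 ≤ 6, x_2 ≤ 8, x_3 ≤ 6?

6

Ignoring the caps, the number of non-negative solutions to x_1+…+x_3 = 18 is C(20,2) = 190.
Subtract solutions that violate a single cap (substitute x_i' = x_i − (cap_i+1)): x_1 ≥ 7 gives C(13,2) = 78; x_2 ≥ 9 gives C(11,2) = 55; x_3 ≥ 7 gives C(13,2) = 78. Together 211.
Add back pairs where two caps are both exceeded: 6 + 15 + 6 = 27.
By inclusion–exclusion the count is 190 − 211 + 27 = 6.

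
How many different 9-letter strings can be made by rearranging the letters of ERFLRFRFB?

The 9 letters of ERFLRFRFB have repeats: F appearing 3 times and R appearing 3 times.
So there are 9! / (3!·3!) = 10080 distinguishable arrangements.

10080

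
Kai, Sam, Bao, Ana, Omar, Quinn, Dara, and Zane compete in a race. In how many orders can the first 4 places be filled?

This is an ordered selection of 4 from 8: P(8,4).
That gives 8 × 7 × 6 × 5 = 1680.

1680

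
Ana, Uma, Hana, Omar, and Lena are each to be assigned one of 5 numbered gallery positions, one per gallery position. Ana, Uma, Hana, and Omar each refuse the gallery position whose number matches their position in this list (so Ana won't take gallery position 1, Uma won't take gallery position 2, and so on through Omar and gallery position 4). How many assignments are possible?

53

Let Aᵢ (for 1 ≤ i ≤ 4) be the placements that put person i in their forbidden gallery position. Any j of these fix j positions, leaving (5−j)! ways to fill the rest, and there are C(4,j) ways to pick which j.
By inclusion–exclusion, the number of valid placements is Σ_{j=0}^{4} (−1)^j C(4,j)·(5−j)!.
Computing: 120 − 96 + 36 − 8 + 1 = 53.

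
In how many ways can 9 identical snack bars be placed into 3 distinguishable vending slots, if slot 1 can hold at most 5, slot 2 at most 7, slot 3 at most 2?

15

By stars and bars, unrestricted non-negative solutions to x_1+…+x_3 = 9 number C(9+2,2) = 55.
Subtract solutions that violate a single cap (substitute x_i' = x_i − (cap_i+1)): x_1 ≥ 6 gives C(5,2) = 10; x_2 ≥ 8 gives C(3,2) = 3; x_3 ≥ 3 gives C(8,2) = 28. Together 41.
Add back pairs where two caps are both exceeded: 0 + 1 + 0 = 1.
By inclusion–exclusion the count is 55 − 41 + 1 = 15.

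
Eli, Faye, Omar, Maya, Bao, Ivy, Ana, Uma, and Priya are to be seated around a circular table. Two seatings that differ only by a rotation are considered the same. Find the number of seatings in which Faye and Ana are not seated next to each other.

30240

All circular seatings of 9 people number (8)! = 40320.
Those with Faye next to Ana: fuse the pair into one unit and seat 8 units around a circle — 2·(7)! = 10080.
Subtracting, 40320 − 10080 = 30240.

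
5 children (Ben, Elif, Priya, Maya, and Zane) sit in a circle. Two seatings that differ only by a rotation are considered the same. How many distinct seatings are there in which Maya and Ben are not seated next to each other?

All circular seatings of 5 people number (4)! = 24.
Seatings with Maya beside Ben: treat them as a block with 2 internal orders, giving 2 × (3)! = 12.
Subtracting, 24 − 12 = 12.

12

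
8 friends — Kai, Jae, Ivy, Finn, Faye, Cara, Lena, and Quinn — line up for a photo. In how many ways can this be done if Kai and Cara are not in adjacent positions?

Of the 8! = 40320 arrangements, those with Kai and Cara adjacent number 2 × 7! = 10080 (treat the pair as a block with 2 internal orders).
Complementary counting: 40320 − 10080 = 30240.

30240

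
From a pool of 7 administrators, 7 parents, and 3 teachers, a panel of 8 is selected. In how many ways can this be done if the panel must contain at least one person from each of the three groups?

With no constraint there are C(17,8) = 24310 possible selections.
Subtract selections that omit an entire group: no administrators → C(10,8) = 45; no parents → C(10,8) = 45; no teachers → C(14,8) = 3003.
Add back selections omitting two groups (i.e. drawn from a single group): C(7,8) + C(7,8) + C(3,8) = 0.
By inclusion–exclusion: 24310 − 3093 + 0 = 21217.

21217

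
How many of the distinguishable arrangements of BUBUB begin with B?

6

Fix B in the first position and arrange the remaining 4 letters.
Those 4 letters have B appearing twice and U appearing twice, giving (4)!/(2!·2!) = 6.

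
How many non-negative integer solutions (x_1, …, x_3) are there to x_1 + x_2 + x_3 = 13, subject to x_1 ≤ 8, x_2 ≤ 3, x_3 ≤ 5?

10

Ignoring the caps, the number of non-negative solutions to x_1+…+x_3 = 13 is C(15,2) = 105.
Subtract solutions that violate a single cap (substitute x_i' = x_i − (cap_i+1)): x_1 ≥ 9 gives C(6,2) = 15; x_2 ≥ 4 gives C(11,2) = 55; x_3 ≥ 6 gives C(9,2) = 36. Together 106.
Add back pairs where two caps are both exceeded: 1 + 0 + 10 = 11.
By inclusion–exclusion the count is 105 − 106 + 11 = 10.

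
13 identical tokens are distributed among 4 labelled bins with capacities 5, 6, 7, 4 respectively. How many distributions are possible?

Without the upper bounds there are C(16,3) = 560 ways to split 13 among 4 bins.
Subtract solutions that violate a single cap (substitute x_i' = x_i − (cap_i+1)): x_1 ≥ 6 gives C(10,3) = 120; x_2 ≥ 7 gives C(9,3) = 84; x_3 ≥ 8 gives C(8,3) = 56; x_4 ≥ 5 gives C(11,3) = 165. Together 425.
Add back pairs where two caps are both exceeded: 1 + 0 + 10 + 0 + 4 + 1 = 16.
By inclusion–exclusion the count is 560 − 425 + 16 = 151.

151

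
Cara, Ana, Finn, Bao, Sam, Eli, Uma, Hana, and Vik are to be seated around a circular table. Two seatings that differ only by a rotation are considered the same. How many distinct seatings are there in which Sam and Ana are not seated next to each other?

Without the restriction there are (8)! = 40320 seatings.
Seatings with Sam beside Ana: treat them as a block with 2 internal orders, giving 2 × (7)! = 10080.
Subtracting, 40320 − 10080 = 30240.

30240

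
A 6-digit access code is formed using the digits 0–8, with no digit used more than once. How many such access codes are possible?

This is a permutation of 6 out of 9: P(9,6) = 9!/3!.
9 × 8 × 7 × 6 × 5 × 4 = 60480.

60480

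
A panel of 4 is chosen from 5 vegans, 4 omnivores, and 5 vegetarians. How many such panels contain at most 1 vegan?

Split by how many vegans are chosen (0 through 1).
Sum: C(5,0)·C(9,4) + C(5,1)·C(9,3) = 126 + 420 = 546.

546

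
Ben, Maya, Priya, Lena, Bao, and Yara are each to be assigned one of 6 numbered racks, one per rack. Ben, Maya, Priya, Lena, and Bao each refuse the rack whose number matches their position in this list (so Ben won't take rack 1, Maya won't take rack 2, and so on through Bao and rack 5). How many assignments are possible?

Let Aᵢ (for 1 ≤ i ≤ 5) be the placements that put person i in their forbidden rack. Any j of these fix j positions, leaving (6−j)! ways to fill the rest, and there are C(5,j) ways to pick which j.
By inclusion–exclusion, the number of valid placements is Σ_{j=0}^{5} (−1)^j C(5,j)·(6−j)!.
Computing: 720 − 600 + 240 − 60 + 10 − 1 = 309.

309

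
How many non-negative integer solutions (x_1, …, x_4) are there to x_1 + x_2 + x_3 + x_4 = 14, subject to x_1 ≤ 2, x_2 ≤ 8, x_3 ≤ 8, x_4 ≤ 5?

115

Without the upper bounds there are C(17,3) = 680 ways to split 14 among 4 variables.
Subtract solutions that violate a single cap (substitute x_i' = x_i − (cap_i+1)): x_1 ≥ 3 gives C(14,3) = 364; x_2 ≥ 9 gives C(8,3) = 56; x_3 ≥ 9 gives C(8,3) = 56; x_4 ≥ 6 gives C(11,3) = 165. Together 641.
Add back pairs where two caps are both exceeded: 10 + 10 + 56 + 0 + 0 + 0 = 76.
By inclusion–exclusion the count is 680 − 641 + 76 = 115.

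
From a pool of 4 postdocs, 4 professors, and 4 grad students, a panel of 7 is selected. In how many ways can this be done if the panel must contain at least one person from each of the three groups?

768

Unrestricted: C(12,7) = 792 ways to pick any 7 of the 12.
Subtract selections that omit an entire group: no postdocs → C(8,7) = 8; no professors → C(8,7) = 8; no grad students → C(8,7) = 8.
Add back selections omitting two groups (i.e. drawn from a single group): C(4,7) + C(4,7) + C(4,7) = 0.
By inclusion–exclusion: 792 − 24 + 0 = 768.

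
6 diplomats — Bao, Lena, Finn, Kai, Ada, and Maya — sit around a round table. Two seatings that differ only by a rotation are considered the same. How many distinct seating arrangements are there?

Fix one person's seat to break rotational symmetry; the remaining 5 people can be arranged in (5)! = 120 ways.

120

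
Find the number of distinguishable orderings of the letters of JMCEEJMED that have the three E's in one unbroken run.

1260

Treat the 3 copies of E as a single block. The multiset to arrange is then {EEE, C, D, J, J, M, M}, 7 items in all.
That gives (7)!/(2!·2!) = 1260 arrangements.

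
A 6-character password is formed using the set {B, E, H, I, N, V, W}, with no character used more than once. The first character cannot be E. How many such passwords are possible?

The first character has 7−1 = 6 choices (anything except E).
The remaining 5 characters are filled from the other 6 symbols without repetition: 6 × 5 × 4 × 3 × 2 = 720.
Total: 6 × 720 = 4320.

4320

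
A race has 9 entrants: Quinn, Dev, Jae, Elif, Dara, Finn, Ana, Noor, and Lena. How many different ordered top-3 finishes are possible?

504

There are 9 choices for 1st place, 8 for 2nd, and 7 for 3rd.
That gives 9 × 8 × 7 = 504.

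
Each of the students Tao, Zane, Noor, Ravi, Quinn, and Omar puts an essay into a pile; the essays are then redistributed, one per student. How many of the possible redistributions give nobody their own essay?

Let Aᵢ be the assignments in which student i gets their own essay. We want the size of the complement of A₁∪…∪A_6.
By inclusion–exclusion this is Σ_{j=0}^{6} (−1)^j C(6,j)·(6−j)!.
Computing: 720 − 720 + 360 − 120 + 30 − 6 + 1 = 265.

265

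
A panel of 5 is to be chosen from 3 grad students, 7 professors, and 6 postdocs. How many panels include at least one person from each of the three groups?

2730

With no constraint there are C(16,5) = 4368 possible selections.
Subtract selections that omit an entire group: no grad students → C(13,5) = 1287; no professors → C(9,5) = 126; no postdocs → C(10,5) = 252.
Add back selections omitting two groups (i.e. drawn from a single group): C(3,5) + C(7,5) + C(6,5) = 27.
By inclusion–exclusion: 4368 − 1665 + 27 = 2730.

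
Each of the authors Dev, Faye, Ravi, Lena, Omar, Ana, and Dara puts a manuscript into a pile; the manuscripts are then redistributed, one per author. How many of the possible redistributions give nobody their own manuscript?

Let Aᵢ be the assignments in which author i gets their own manuscript. We want the size of the complement of A₁∪…∪A_7.
By inclusion–exclusion this is Σ_{j=0}^{7} (−1)^j C(7,j)·(7−j)!.
Computing: 5040 − 5040 + 2520 − 840 + 210 − 42 + 7 − 1 = 1854.

1854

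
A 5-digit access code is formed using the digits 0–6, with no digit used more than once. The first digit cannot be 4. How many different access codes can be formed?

2160

The first digit has 7−1 = 6 choices (anything except 4).
The remaining 4 digits are filled from the other 6 symbols without repetition: 6 × 5 × 4 × 3 = 360.
Total: 6 × 360 = 2160.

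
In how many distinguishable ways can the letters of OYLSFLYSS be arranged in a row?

The 9 letters of OYLSFLYSS have repeats: L appearing twice, S appearing 3 times, and Y appearing twice.
The number of distinct arrangements is 9!/(3!·2!·2!) = 362880/24 = 15120.

15120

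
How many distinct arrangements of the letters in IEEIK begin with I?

Fix I in the first position and arrange the remaining 4 letters.
Those 4 letters have E appearing twice, giving (4)!/(2!) = 12.

12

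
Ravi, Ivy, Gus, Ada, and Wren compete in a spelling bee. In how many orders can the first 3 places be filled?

There are 5 choices for 1st place, 4 for 2nd, and 3 for 3rd.
That gives 5 × 4 × 3 = 60.

60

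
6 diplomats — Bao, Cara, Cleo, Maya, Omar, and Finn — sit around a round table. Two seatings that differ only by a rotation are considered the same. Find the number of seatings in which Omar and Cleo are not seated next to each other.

Without the restriction there are (5)! = 120 seatings.
Those with Omar next to Cleo: fuse the pair into one unit and seat 5 units around a circle — 2·(4)! = 48.
Subtracting, 120 − 48 = 72.

72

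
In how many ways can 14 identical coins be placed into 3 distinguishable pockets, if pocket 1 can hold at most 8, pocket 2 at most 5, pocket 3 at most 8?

33

Without the upper bounds there are C(16,2) = 120 ways to split 14 among 3 pockets.
Subtract solutions that violate a single cap (substitute x_i' = x_i − (cap_i+1)): x_1 ≥ 9 gives C(7,2) = 21; x_2 ≥ 6 gives C(10,2) = 45; x_3 ≥ 9 gives C(7,2) = 21. Together 87.
No two caps can be exceeded simultaneously, so the pair terms are all 0.
By inclusion–exclusion the count is 120 − 87 + 0 = 33.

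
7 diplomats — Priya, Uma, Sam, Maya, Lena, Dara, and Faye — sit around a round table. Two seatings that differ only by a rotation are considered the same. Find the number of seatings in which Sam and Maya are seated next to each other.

Glue Sam and Maya into a block (2 internal orders). Seating 6 units around a circle gives (5)! arrangements.
So 2 × (5)! = 2 × 120 = 240.

240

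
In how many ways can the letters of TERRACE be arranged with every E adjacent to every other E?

360

Treat the 2 copies of E as a single block. The multiset to arrange is then {EE, A, C, R, R, T}, 6 items in all.
That gives (6)!/(2!) = 360 arrangements.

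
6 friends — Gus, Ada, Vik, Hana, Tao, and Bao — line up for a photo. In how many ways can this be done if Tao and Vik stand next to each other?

240

Place the 4 others and the Tao-Vik pair as 5 objects in a line; the pair has 2 internal arrangements.
So the count is 2·(5)! = 240.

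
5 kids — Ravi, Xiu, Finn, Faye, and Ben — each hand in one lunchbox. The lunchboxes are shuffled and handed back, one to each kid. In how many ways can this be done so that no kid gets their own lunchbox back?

This is the derangement count D_5: permutations of 5 items with no fixed point.
By inclusion–exclusion this is Σ_{j=0}^{5} (−1)^j C(5,j)·(5−j)!.
Computing: 120 − 120 + 60 − 20 + 5 − 1 = 44.

44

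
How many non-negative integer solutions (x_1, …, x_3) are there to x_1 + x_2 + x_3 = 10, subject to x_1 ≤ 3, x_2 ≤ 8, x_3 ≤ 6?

25

Ignoring the caps, the number of non-negative solutions to x_1+…+x_3 = 10 is C(12,2) = 66.
Subtract solutions that violate a single cap (substitute x_i' = x_i − (cap_i+1)): x_1 ≥ 4 gives C(8,2) = 28; x_2 ≥ 9 gives C(3,2) = 3; x_3 ≥ 7 gives C(5,2) = 10. Together 41.
No two caps can be exceeded simultaneously, so the pair terms are all 0.
By inclusion–exclusion the count is 66 − 41 + 0 = 25.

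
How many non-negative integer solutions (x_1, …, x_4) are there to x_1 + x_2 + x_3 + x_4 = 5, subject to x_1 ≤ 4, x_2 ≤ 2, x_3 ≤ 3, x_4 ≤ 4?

Ignoring the caps, the number of non-negative solutions to x_1+…+x_4 = 5 is C(8,3) = 56.
Subtract solutions that violate a single cap (substitute x_i' = x_i − (cap_i+1)): x_1 ≥ 5 gives C(3,3) = 1; x_2 ≥ 3 gives C(5,3) = 10; x_3 ≥ 4 gives C(4,3) = 4; x_4 ≥ 5 gives C(3,3) = 1. Together 16.
No two caps can be exceeded simultaneously, so the pair terms are all 0.
By inclusion–exclusion the count is 56 − 16 + 0 = 40.

40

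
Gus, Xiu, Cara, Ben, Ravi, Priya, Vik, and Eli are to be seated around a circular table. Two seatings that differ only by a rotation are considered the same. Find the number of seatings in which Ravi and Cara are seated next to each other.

1440

Treat {Ravi, Cara} as one unit (2 internal orders) and seat the resulting 7 units around the table: (6)! circular arrangements.
So 2 × (6)! = 2 × 720 = 1440.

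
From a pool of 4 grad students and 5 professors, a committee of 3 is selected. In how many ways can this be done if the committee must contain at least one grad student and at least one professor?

With no constraint there are C(9,3) = 84 possible selections.
Subtract selections that omit an entire group: no grad students → C(5,3) = 10; no professors → C(4,3) = 4.
Both groups omitted at once is impossible, so 84 − 14 = 70.

70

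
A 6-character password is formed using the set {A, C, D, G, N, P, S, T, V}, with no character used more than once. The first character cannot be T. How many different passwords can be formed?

53760

The first character has 9−1 = 8 choices (anything except T).
The remaining 5 characters are filled from the other 8 symbols without repetition: 8 × 7 × 6 × 5 × 4 = 6720.
Total: 8 × 6720 = 53760.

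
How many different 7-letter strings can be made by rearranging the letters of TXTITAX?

420

The 7 letters of TXTITAX have repeats: T appearing 3 times and X appearing twice.
Dividing 7! = 5040 by 3!·2! = 12 for the repeated letters gives 420.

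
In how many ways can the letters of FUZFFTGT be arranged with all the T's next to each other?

840

Treat the 2 copies of T as a single block. The multiset to arrange is then {TT, F, F, F, G, U, Z}, 7 items in all.
That gives (7)!/(3!) = 840 arrangements.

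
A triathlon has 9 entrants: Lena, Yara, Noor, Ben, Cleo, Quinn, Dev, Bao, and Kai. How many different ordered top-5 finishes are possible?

15120

This is an ordered selection of 5 from 9: P(9,5).
That gives 9 × 8 × 7 × 6 × 5 = 15120.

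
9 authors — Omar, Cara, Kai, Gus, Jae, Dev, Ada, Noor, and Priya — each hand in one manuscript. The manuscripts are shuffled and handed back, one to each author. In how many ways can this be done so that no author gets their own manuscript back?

Count assignments avoiding every fixed point. For any j of the 9 authors fixed to their own manuscript, the other 9−j can be arranged in (9−j)! ways.
By inclusion–exclusion this is Σ_{j=0}^{9} (−1)^j C(9,j)·(9−j)!.
Computing: 362880 − 362880 + 181440 − 60480 + 15120 − 3024 + 504 − 72 + 9 − 1 = 133496.

133496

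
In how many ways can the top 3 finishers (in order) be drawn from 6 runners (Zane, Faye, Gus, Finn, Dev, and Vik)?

120

There are 6 choices for 1st place, 5 for 2nd, and 4 for 3rd.
That gives 6 × 5 × 4 = 120.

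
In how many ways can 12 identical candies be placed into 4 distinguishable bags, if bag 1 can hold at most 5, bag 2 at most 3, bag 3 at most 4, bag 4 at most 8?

Ignoring the caps, the number of non-negative solutions to x_1+…+x_4 = 12 is C(15,3) = 455.
Subtract solutions that violate a single cap (substitute x_i' = x_i − (cap_i+1)): x_1 ≥ 6 gives C(9,3) = 84; x_2 ≥ 4 gives C(11,3) = 165; x_3 ≥ 5 gives C(10,3) = 120; x_4 ≥ 9 gives C(6,3) = 20. Together 389.
Add back pairs where two caps are both exceeded: 10 + 4 + 0 + 20 + 0 + 0 = 34.
By inclusion–exclusion the count is 455 − 389 + 34 = 100.

100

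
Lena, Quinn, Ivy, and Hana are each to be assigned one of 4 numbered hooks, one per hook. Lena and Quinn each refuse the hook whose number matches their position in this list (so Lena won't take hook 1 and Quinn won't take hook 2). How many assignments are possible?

14

Let Aᵢ (for i ∈ {1, 2}) be the placements that put person i in their forbidden hook. Any j of these fix j positions, leaving (4−j)! ways to fill the rest, and there are C(2,j) ways to pick which j.
By inclusion–exclusion, the number of valid placements is Σ_{j=0}^{2} (−1)^j C(2,j)·(4−j)!.
Computing: 24 − 12 + 2 = 14.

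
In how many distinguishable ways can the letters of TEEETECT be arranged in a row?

Letter multiplicities in TEEETECT: C×1, E×4, T×3.
So there are 8! / (4!·3!) = 280 distinguishable arrangements.

280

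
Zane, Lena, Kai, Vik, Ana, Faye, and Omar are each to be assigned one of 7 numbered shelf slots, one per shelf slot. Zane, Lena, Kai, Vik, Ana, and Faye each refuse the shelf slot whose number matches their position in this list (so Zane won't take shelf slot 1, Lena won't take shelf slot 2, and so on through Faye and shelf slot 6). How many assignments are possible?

2119

Let Aᵢ (for 1 ≤ i ≤ 6) be the placements that put person i in their forbidden shelf slot. Any j of these fix j positions, leaving (7−j)! ways to fill the rest, and there are C(6,j) ways to pick which j.
By inclusion–exclusion, the number of valid placements is Σ_{j=0}^{6} (−1)^j C(6,j)·(7−j)!.
Computing: 5040 − 4320 + 1800 − 480 + 90 − 12 + 1 = 2119.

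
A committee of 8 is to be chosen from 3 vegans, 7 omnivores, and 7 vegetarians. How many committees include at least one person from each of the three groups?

21217

With no constraint there are C(17,8) = 24310 possible selections.
Subtract selections that omit an entire group: no vegans → C(14,8) = 3003; no omnivores → C(10,8) = 45; no vegetarians → C(10,8) = 45.
Add back selections omitting two groups (i.e. drawn from a single group): C(3,8) + C(7,8) + C(7,8) = 0.
By inclusion–exclusion: 24310 − 3093 + 0 = 21217.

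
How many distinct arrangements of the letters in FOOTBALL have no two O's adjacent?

7560

There are 8!/(2!·2!) = 10080 arrangements of FOOTBALL in total.
If the two O's are adjacent, glue them into one block, leaving 7 items to arrange: (7)!/(2!) = 2520 ways.
Subtracting, 10080 − 2520 = 7560 arrangements keep the O's apart.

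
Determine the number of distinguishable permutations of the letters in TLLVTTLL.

TLLVTTLL has 8 letters with L appearing 4 times and T appearing 3 times.
The number of distinct arrangements is 8!/(4!·3!) = 40320/144 = 280.

280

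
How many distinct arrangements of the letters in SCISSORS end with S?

840

Fix S in the last position and arrange the remaining 7 letters.
Those 7 letters have S appearing 3 times, giving (7)!/(3!) = 840.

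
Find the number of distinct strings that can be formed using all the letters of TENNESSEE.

Letter multiplicities in TENNESSEE: E×4, N×2, S×2, T×1.
So there are 9! / (4!·2!·2!) = 3780 distinguishable arrangements.

3780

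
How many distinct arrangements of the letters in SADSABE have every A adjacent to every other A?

360

Treat the 2 copies of A as a single block. The multiset to arrange is then {AA, B, D, E, S, S}, 6 items in all.
That gives (6)!/(2!) = 360 arrangements.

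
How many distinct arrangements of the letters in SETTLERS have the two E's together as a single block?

1260

Treat the 2 copies of E as a single block. The multiset to arrange is then {EE, L, R, S, S, T, T}, 7 items in all.
That gives (7)!/(2!·2!) = 1260 arrangements.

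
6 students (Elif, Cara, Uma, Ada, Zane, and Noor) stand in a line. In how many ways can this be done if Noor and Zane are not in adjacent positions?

480

Of the 6! = 720 arrangements, those with Noor and Zane adjacent number 2 × 5! = 240 (treat the pair as a block with 2 internal orders).
So 720 − 240 = 480 arrangements keep them apart.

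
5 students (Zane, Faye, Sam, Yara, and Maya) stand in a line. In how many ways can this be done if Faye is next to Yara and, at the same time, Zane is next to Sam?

24

Treat {Faye,Yara} as one block (2 orders) and {Zane,Sam} as another (2 orders).
That leaves 3 units to arrange: 2 × 2 × 3! = 4 × 6 = 24.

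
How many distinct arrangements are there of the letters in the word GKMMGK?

90

The 6 letters of GKMMGK have repeats: G appearing twice, K appearing twice, and M appearing twice.
Dividing 6! = 720 by 2!·2!·2! = 8 for the repeated letters gives 90.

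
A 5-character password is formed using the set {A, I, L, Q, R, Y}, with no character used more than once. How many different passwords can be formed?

With no repetition, fill the 5 characters in order: 6 choices, then 5, down to 2.
6 × 5 × 4 × 3 × 2 = 720.

720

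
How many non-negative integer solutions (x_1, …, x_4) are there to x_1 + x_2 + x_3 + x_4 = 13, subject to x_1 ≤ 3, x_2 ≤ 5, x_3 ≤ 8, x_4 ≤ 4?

86

By stars and bars, unrestricted non-negative solutions to x_1+…+x_4 = 13 number C(13+3,3) = 560.
Subtract solutions that violate a single cap (substitute x_i' = x_i − (cap_i+1)): x_1 ≥ 4 gives C(12,3) = 220; x_2 ≥ 6 gives C(10,3) = 120; x_3 ≥ 9 gives C(7,3) = 35; x_4 ≥ 5 gives C(11,3) = 165. Together 540.
Add back pairs where two caps are both exceeded: 20 + 1 + 35 + 0 + 10 + 0 = 66.
By inclusion–exclusion the count is 560 − 540 + 66 = 86.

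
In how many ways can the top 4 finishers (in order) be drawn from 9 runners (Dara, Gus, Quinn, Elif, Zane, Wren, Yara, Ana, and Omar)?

This is an ordered selection of 4 from 9: P(9,4).
That gives 9 × 8 × 7 × 6 = 3024.

3024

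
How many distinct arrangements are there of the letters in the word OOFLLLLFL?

756

Letter multiplicities in OOFLLLLFL: F×2, L×5, O×2.
So there are 9! / (5!·2!·2!) = 756 distinguishable arrangements.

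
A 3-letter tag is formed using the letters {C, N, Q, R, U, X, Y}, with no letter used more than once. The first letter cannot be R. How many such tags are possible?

The first letter has 7−1 = 6 choices (anything except R).
The remaining 2 letters are filled from the other 6 symbols without repetition: 6 × 5 = 30.
Total: 6 × 30 = 180.

180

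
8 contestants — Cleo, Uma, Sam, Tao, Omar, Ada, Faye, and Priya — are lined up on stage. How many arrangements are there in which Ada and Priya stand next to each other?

Place the 6 others and the Ada-Priya pair as 7 objects in a line; the pair has 2 internal arrangements.
That gives 2 × 7! = 2 × 5040 = 10080.

10080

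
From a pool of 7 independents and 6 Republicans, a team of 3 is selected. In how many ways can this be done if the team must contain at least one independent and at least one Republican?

Unrestricted: C(13,3) = 286 ways to pick any 3 of the 13.
Subtract selections that omit an entire group: no independents → C(6,3) = 20; no Republicans → C(7,3) = 35.
Both groups omitted at once is impossible, so 286 − 55 = 231.

231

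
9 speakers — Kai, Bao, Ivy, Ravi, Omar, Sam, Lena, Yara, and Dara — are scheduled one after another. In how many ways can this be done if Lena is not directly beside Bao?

Of the 9! = 362880 arrangements, those with Lena and Bao adjacent number 2 × 8! = 80640 (treat the pair as a block with 2 internal orders).
So 362880 − 80640 = 282240 arrangements keep them apart.

282240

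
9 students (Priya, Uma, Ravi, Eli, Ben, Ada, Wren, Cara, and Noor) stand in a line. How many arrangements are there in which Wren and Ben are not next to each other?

282240

Of the 9! = 362880 arrangements, those with Wren and Ben adjacent number 2 × 8! = 80640 (treat the pair as a block with 2 internal orders).
Complementary counting: 362880 − 80640 = 282240.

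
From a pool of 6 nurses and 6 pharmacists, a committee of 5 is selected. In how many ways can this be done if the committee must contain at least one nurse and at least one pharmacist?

780

Unrestricted: C(12,5) = 792 ways to pick any 5 of the 12.
Selections missing a whole group: no nurses → C(6,5) = 6; no pharmacists → C(6,5) = 6.
Both groups omitted at once is impossible, so 792 − 12 = 780.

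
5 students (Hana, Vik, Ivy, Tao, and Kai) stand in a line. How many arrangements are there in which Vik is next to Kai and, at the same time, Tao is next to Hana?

Treat {Vik,Kai} as one block (2 orders) and {Tao,Hana} as another (2 orders).
That leaves 3 units to arrange: 2 × 2 × 3! = 4 × 6 = 24.

24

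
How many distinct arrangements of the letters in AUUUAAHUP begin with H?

With the first slot taken by H, it remains to arrange the other 8 letters (AUUUAAUP).
Those 8 letters have A appearing 3 times and U appearing 4 times, giving (8)!/(4!·3!) = 280.

280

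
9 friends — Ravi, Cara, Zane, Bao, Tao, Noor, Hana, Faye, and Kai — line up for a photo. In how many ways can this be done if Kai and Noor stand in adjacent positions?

80640

Glue Kai and Noor into one block (2 internal orders), leaving 8 units to arrange in a row.
That gives 2 × 8! = 2 × 40320 = 80640.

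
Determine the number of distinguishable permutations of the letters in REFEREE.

The 7 letters of REFEREE have repeats: E appearing 4 times and R appearing twice.
The number of distinct arrangements is 7!/(4!·2!) = 5040/48 = 105.

105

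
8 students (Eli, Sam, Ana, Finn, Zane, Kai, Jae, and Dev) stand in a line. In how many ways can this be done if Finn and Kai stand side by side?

10080

Treat {Finn, Kai} as a single unit. There are 7 units to order, and the pair itself can be ordered 2 ways.
So the count is 2·(7)! = 10080.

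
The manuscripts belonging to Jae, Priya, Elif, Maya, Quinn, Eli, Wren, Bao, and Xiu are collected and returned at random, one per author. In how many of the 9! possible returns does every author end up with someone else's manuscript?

133496

Let Aᵢ be the assignments in which author i gets their own manuscript. We want the size of the complement of A₁∪…∪A_9.
By inclusion–exclusion this is Σ_{j=0}^{9} (−1)^j C(9,j)·(9−j)!.
Computing: 362880 − 362880 + 181440 − 60480 + 15120 − 3024 + 504 − 72 + 9 − 1 = 133496.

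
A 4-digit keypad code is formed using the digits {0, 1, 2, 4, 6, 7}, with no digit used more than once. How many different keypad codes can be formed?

360

This is a permutation of 4 out of 6: P(6,4) = 6!/2!.
6 × 5 × 4 × 3 = 360.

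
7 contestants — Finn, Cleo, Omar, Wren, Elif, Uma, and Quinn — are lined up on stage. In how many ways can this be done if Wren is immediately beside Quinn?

Place the 5 others and the Wren-Quinn pair as 6 objects in a line; the pair has 2 internal arrangements.
So the count is 2·(6)! = 1440.

1440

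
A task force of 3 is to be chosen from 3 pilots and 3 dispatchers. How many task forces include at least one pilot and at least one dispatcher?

Total 3-person selections from all 6: C(6,3) = 20.
Selections missing a whole group: no pilots → C(3,3) = 1; no dispatchers → C(3,3) = 1.
Both groups omitted at once is impossible, so 20 − 2 = 18.

18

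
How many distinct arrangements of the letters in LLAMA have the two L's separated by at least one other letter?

Total arrangements of LLAMA: 5!/(2!·2!) = 30.
Arrangements with the L's together: treat LL as one letter, giving (4)!/(2!) = 12.
Subtracting, 30 − 12 = 18 arrangements keep the L's apart.

18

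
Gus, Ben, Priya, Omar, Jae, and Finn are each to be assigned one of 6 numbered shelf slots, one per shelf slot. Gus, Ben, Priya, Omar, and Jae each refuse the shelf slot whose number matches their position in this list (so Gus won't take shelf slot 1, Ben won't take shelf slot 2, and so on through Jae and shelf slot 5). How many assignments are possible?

Let Aᵢ (for 1 ≤ i ≤ 5) be the placements that put person i in their forbidden shelf slot. Any j of these fix j positions, leaving (6−j)! ways to fill the rest, and there are C(5,j) ways to pick which j.
By inclusion–exclusion, the number of valid placements is Σ_{j=0}^{5} (−1)^j C(5,j)·(6−j)!.
Computing: 720 − 600 + 240 − 60 + 10 − 1 = 309.

309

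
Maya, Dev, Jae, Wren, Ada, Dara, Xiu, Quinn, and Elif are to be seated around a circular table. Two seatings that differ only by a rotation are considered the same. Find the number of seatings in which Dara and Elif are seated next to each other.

10080

Glue Dara and Elif into a block (2 internal orders). Seating 8 units around a circle gives (7)! arrangements.
So 2 × (7)! = 2 × 5040 = 10080.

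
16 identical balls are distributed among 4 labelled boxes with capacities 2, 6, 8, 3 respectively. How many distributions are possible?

Ignoring the caps, the number of non-negative solutions to x_1+…+x_4 = 16 is C(19,3) = 969.
Subtract solutions that violate a single cap (substitute x_i' = x_i − (cap_i+1)): x_1 ≥ 3 gives C(16,3) = 560; x_2 ≥ 7 gives C(12,3) = 220; x_3 ≥ 9 gives C(10,3) = 120; x_4 ≥ 4 gives C(15,3) = 455. Together 1355.
Add back pairs where two caps are both exceeded: 84 + 35 + 220 + 1 + 56 + 20 = 416.
Subtract triples: 0 + 10 + 1 + 0 = 11.
By inclusion–exclusion the count is 969 − 1355 + 416 − 11 = 19.

19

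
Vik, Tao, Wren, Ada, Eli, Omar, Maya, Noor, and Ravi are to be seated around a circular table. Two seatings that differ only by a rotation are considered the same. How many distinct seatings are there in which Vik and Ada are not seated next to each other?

30240

Without the restriction there are (8)! = 40320 seatings.
Seatings with Vik beside Ada: treat them as a block with 2 internal orders, giving 2 × (7)! = 10080.
Subtracting, 40320 − 10080 = 30240.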